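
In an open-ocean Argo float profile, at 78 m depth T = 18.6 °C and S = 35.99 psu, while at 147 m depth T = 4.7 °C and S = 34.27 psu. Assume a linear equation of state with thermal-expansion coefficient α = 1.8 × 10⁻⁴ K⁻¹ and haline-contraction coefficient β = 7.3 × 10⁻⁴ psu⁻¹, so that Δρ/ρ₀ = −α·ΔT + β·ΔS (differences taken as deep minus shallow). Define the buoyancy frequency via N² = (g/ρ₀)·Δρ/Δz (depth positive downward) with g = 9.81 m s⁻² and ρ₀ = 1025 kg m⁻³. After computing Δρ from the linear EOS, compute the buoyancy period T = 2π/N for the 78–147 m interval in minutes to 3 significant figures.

7.87 min

ΔT = -13.9 K, ΔS = -1.72 psu (deep − shallow).
Δρ/ρ₀ = −αΔT + βΔS = 2.502 × 10⁻³ − 1.2556 × 10⁻³ = 1.2464 × 10⁻³, so Δρ ≈ 1.278 kg m⁻³.
N² = (g/ρ₀)·Δρ/Δz = g·(Δρ/ρ₀)/Δz = 9.81 × 1.2464 × 10⁻³ / 69 = 1.7721 × 10⁻⁴ s⁻².
N = √(1.7721 × 10⁻⁴) = 0.013312 rad s⁻¹ → T = 2π/N = 471.99 s = 7.8665 min ≈ 7.87 min.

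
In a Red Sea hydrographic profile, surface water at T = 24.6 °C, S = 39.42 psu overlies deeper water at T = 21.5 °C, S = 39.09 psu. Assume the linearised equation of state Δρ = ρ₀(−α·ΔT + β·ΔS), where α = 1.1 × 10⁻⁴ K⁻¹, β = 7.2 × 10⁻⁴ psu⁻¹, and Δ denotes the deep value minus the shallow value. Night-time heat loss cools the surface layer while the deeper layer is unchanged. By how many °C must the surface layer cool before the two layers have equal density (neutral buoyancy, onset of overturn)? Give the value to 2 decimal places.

Neutral buoyancy requires Δρ = 0, i.e. −α(T_deep − T_surf′) + β(S_deep − S_surf) = 0.
T_surf′ = T_deep − (β/α)·ΔS = 21.5 − (7.2 × 10⁻⁴/1.1 × 10⁻⁴)·(-0.33) = 23.6600 °C.
Cooling required: 24.6 − (23.6600) = 0.9400 °C.

0.94 °C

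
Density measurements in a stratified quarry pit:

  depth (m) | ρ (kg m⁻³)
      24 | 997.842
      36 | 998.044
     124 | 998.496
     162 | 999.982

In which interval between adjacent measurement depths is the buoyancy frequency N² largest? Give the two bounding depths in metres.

124–162 m

Compute the density gradient over each adjacent pair:
  24–36 m: Δρ/Δz = 0.202/12 = 0.017 kg m⁻⁴
  36–124 m: Δρ/Δz = 0.452/88 = 5.1 × 10⁻³ kg m⁻⁴
  124–162 m: Δρ/Δz = 1.486/38 = 0.039 kg m⁻⁴
The largest gradient is in the 124–162 m interval — the pycnocline.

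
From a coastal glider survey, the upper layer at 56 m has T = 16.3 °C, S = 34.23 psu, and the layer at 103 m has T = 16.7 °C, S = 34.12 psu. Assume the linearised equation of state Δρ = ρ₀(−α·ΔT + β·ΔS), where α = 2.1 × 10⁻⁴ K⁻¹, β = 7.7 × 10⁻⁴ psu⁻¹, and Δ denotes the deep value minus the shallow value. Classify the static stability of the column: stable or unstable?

ΔT = 16.7 − 16.3 = +0.4 K and ΔS = 34.12 − 34.23 = -0.11 psu (deep − shallow).
−αΔT = -8.40 × 10⁻⁵; βΔS = -8.47 × 10⁻⁵; sum Δρ/ρ₀ = -1.687 × 10⁻⁴.
Δρ/ρ₀ < 0, so Δρ < 0: deeper water is lighter → statically unstable; the column would overturn.

unstable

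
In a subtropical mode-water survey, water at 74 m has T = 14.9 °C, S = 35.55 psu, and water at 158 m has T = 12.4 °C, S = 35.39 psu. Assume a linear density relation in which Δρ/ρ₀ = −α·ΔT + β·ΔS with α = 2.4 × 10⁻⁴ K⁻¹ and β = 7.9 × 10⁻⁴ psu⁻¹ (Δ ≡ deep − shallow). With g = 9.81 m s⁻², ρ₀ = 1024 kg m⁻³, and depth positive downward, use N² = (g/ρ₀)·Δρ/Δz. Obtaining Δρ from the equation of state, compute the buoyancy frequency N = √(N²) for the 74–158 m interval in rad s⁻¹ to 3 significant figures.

7.44 × 10⁻³ rad s⁻¹

ΔT = -2.5 K, ΔS = -0.16 psu (deep − shallow).
Δρ/ρ₀ = −αΔT + βΔS = 6.00 × 10⁻⁴ − 1.264 × 10⁻⁴ = 4.736 × 10⁻⁴, so Δρ ≈ 0.4850 kg m⁻³.
N² = (g/ρ₀)·Δρ/Δz = g·(Δρ/ρ₀)/Δz = 9.81 × 4.736 × 10⁻⁴ / 84 = 5.5310 × 10⁻⁵ s⁻².
N = √(5.5310 × 10⁻⁵) = 7.4371 × 10⁻³ rad s⁻¹ ≈ 7.44 × 10⁻³ rad s⁻¹.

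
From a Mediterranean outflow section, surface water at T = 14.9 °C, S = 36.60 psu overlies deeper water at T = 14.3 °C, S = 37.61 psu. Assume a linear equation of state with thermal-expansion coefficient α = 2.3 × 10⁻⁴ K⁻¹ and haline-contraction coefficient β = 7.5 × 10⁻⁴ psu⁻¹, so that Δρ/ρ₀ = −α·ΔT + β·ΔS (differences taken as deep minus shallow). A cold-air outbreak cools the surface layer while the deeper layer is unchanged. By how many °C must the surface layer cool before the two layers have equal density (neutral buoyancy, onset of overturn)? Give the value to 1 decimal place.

Neutral buoyancy requires Δρ = 0, i.e. −α(T_deep − T_surf′) + β(S_deep − S_surf) = 0.
T_surf′ = T_deep − (β/α)·ΔS = 14.3 − (7.5 × 10⁻⁴/2.3 × 10⁻⁴)·(+1.01) = 11.007 °C.
Cooling required: 14.9 − (11.007) = 3.893 °C.

3.9 °C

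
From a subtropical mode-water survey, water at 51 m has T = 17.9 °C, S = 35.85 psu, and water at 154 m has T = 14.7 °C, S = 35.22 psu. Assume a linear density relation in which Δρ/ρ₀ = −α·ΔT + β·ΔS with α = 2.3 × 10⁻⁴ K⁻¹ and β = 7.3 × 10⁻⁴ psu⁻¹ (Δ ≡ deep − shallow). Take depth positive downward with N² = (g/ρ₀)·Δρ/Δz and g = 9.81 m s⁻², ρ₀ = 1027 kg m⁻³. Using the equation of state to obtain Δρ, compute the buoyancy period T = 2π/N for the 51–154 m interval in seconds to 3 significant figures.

ΔT = -3.2 K, ΔS = -0.63 psu (deep − shallow).
Δρ/ρ₀ = −αΔT + βΔS = 7.36 × 10⁻⁴ − 4.599 × 10⁻⁴ = 2.761 × 10⁻⁴, so Δρ ≈ 0.2836 kg m⁻³.
N² = (g/ρ₀)·Δρ/Δz = g·(Δρ/ρ₀)/Δz = 9.81 × 2.761 × 10⁻⁴ / 103 = 2.6297 × 10⁻⁵ s⁻².
N = √(2.6297 × 10⁻⁵) = 5.1281 × 10⁻³ rad s⁻¹ → T = 2π/N = 1.2252 × 10³ s ≈ 1.23 × 10³ s.

1.23 × 10³ s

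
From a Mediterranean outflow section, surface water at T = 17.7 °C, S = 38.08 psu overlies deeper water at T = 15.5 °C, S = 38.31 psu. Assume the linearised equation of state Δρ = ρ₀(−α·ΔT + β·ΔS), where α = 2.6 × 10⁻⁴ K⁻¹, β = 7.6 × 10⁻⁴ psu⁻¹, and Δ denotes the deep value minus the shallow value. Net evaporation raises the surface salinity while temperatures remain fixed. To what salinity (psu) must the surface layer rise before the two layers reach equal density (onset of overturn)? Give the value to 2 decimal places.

39.06 psu

Neutral buoyancy requires −α(T_deep − T_surf) + β(S_deep − S_surf′) = 0.
S_surf′ = S_deep − (α/β)·ΔT = 38.31 − (2.6 × 10⁻⁴/7.6 × 10⁻⁴)·(-2.2) = 39.0626 psu.
Increase required: 39.0626 − 38.08 = 0.9826 psu.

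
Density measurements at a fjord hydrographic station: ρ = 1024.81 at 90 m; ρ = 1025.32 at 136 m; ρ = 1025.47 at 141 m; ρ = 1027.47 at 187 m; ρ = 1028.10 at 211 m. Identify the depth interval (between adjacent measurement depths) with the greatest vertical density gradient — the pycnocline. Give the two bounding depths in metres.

141–187 m

Compute the density gradient over each adjacent pair:
  90–136 m: Δρ/Δz = 0.51/46 = 0.011 kg m⁻⁴
  136–141 m: Δρ/Δz = 0.15/5 = 0.030 kg m⁻⁴
  141–187 m: Δρ/Δz = 2.00/46 = 0.043 kg m⁻⁴
  187–211 m: Δρ/Δz = 0.63/24 = 0.026 kg m⁻⁴
The largest gradient is in the 141–187 m interval — the pycnocline.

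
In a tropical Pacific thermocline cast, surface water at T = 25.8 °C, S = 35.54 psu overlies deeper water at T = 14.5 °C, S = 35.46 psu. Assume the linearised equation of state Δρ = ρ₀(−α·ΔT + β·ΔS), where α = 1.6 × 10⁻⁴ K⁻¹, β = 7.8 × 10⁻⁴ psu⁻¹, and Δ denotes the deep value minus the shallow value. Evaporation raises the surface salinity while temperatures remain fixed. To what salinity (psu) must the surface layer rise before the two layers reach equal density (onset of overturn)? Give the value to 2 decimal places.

37.78 psu

Neutral buoyancy requires −α(T_deep − T_surf) + β(S_deep − S_surf′) = 0.
S_surf′ = S_deep − (α/β)·ΔT = 35.46 − (1.6 × 10⁻⁴/7.8 × 10⁻⁴)·(-11.3) = 37.7779 psu.
Increase required: 37.7779 − 35.54 = 2.2379 psu.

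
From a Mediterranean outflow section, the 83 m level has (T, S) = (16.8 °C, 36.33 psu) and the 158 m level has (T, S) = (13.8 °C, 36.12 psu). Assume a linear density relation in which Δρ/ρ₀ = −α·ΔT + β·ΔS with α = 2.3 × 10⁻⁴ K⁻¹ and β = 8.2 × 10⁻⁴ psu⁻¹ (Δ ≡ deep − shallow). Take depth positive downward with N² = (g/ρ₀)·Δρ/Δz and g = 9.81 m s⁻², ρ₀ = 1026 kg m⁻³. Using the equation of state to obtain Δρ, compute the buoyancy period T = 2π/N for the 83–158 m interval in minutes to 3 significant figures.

12.7 min

ΔT = -3.0 K, ΔS = -0.21 psu (deep − shallow).
Δρ/ρ₀ = −αΔT + βΔS = 6.90 × 10⁻⁴ − 1.722 × 10⁻⁴ = 5.178 × 10⁻⁴, so Δρ ≈ 0.5313 kg m⁻³.
N² = (g/ρ₀)·Δρ/Δz = g·(Δρ/ρ₀)/Δz = 9.81 × 5.178 × 10⁻⁴ / 75 = 6.7728 × 10⁻⁵ s⁻².
N = √(6.7728 × 10⁻⁵) = 8.2297 × 10⁻³ rad s⁻¹ → T = 2π/N = 763.48 s = 12.725 min ≈ 12.7 min.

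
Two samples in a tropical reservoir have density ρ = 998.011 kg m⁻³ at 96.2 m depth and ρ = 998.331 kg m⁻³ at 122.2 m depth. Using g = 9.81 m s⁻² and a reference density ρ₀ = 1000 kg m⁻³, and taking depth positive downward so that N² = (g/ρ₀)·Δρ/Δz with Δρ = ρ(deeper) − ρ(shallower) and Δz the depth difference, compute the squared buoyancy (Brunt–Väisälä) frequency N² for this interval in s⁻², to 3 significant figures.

1.21 × 10⁻⁴ s⁻²

Δρ = 998.331 − 998.011 = 0.320 kg m⁻³ over Δz = 122.2 − 96.2 = 26 m.
N² = (9.81/1000) × (0.320/26) = 1.2074 × 10⁻⁴ s⁻² ≈ 1.21 × 10⁻⁴ s⁻².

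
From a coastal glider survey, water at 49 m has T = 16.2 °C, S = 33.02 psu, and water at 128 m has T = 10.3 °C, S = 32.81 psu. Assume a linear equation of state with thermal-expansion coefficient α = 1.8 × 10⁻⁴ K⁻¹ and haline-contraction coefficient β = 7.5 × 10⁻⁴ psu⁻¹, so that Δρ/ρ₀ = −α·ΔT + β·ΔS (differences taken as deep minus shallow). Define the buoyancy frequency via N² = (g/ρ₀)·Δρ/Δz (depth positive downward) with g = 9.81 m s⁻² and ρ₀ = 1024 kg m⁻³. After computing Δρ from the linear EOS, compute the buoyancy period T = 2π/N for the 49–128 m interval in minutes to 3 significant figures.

9.88 min

ΔT = -5.9 K, ΔS = -0.21 psu (deep − shallow).
Δρ/ρ₀ = −αΔT + βΔS = 1.062 × 10⁻³ − 1.575 × 10⁻⁴ = 9.045 × 10⁻⁴, so Δρ ≈ 0.9262 kg m⁻³.
N² = (g/ρ₀)·Δρ/Δz = g·(Δρ/ρ₀)/Δz = 9.81 × 9.045 × 10⁻⁴ / 79 = 1.1232 × 10⁻⁴ s⁻².
N = √(1.1232 × 10⁻⁴) = 0.010598 rad s⁻¹ → T = 2π/N = 592.87 s = 9.8812 min ≈ 9.88 min.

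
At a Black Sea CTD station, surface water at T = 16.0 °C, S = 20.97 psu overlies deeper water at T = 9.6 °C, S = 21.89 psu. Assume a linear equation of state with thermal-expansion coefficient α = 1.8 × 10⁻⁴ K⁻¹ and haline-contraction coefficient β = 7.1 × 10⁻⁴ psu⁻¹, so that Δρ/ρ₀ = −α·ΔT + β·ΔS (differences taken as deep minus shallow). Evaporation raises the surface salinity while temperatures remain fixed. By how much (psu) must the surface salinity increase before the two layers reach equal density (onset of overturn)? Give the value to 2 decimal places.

2.54 psu

Neutral buoyancy requires −α(T_deep − T_surf) + β(S_deep − S_surf′) = 0.
S_surf′ = S_deep − (α/β)·ΔT = 21.89 − (1.8 × 10⁻⁴/7.1 × 10⁻⁴)·(-6.4) = 23.5125 psu.
Increase required: 23.5125 − 20.97 = 2.5425 psu.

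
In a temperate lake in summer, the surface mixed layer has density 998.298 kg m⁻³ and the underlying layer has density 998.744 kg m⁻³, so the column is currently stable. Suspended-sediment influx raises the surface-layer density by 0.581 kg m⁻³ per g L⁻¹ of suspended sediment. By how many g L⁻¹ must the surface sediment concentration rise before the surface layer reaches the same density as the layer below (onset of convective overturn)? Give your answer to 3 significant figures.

0.768 g L⁻¹

Density deficit of the surface layer: 998.744 − 998.298 = 0.446 kg m⁻³.
Required change = 0.446 / 0.581 = 0.768 g L⁻¹.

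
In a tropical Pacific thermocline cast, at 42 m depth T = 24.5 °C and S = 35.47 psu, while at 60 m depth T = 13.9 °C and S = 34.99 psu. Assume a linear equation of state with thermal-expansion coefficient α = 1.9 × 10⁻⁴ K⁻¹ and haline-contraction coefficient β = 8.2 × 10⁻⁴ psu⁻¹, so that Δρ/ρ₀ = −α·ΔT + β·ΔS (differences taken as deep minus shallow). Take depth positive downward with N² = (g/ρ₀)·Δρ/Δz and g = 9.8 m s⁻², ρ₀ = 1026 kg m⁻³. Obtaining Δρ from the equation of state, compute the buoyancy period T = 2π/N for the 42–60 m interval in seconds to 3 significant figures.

ΔT = -10.6 K, ΔS = -0.48 psu (deep − shallow).
Δρ/ρ₀ = −αΔT + βΔS = 2.014 × 10⁻³ − 3.936 × 10⁻⁴ = 1.6204 × 10⁻³, so Δρ ≈ 1.663 kg m⁻³.
N² = (g/ρ₀)·Δρ/Δz = g·(Δρ/ρ₀)/Δz = 9.8 × 1.6204 × 10⁻³ / 18 = 8.8222 × 10⁻⁴ s⁻².
N = √(8.8222 × 10⁻⁴) = 0.029702 rad s⁻¹ → T = 2π/N = 211.54 s ≈ 212 s.

212 s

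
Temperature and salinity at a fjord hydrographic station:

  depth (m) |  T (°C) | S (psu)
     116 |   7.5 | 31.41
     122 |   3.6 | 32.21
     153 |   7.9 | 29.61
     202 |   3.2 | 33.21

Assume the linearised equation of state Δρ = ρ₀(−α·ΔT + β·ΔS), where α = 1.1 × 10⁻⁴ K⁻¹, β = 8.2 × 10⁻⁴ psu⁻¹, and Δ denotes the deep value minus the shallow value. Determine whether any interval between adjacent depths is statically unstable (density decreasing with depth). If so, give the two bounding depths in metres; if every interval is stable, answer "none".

122–153 m

Evaluate Δρ/ρ₀ = −αΔT + βΔS across each adjacent pair:
  116–122 m: −αΔT+βΔS = −(1.1 × 10⁻⁴)(-3.9)+(8.2 × 10⁻⁴)(+0.80) = 1.1 × 10⁻³ → stable
  122–153 m: −αΔT+βΔS = −(1.1 × 10⁻⁴)(+4.3)+(8.2 × 10⁻⁴)(-2.60) = -2.6 × 10⁻³ → UNSTABLE
  153–202 m: −αΔT+βΔS = −(1.1 × 10⁻⁴)(-4.7)+(8.2 × 10⁻⁴)(+3.60) = 3.5 × 10⁻³ → stable
The 122–153 m interval has Δρ < 0: lighter water underlies denser water.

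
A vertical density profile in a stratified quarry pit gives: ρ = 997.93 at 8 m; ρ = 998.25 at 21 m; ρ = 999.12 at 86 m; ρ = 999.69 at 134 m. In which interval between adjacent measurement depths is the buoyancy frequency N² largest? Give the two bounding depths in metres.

Compute the density gradient over each adjacent pair:
  8–21 m: Δρ/Δz = 0.32/13 = 0.025 kg m⁻⁴
  21–86 m: Δρ/Δz = 0.87/65 = 0.013 kg m⁻⁴
  86–134 m: Δρ/Δz = 0.57/48 = 0.012 kg m⁻⁴
The largest gradient is in the 8–21 m interval — the pycnocline.

8–21 m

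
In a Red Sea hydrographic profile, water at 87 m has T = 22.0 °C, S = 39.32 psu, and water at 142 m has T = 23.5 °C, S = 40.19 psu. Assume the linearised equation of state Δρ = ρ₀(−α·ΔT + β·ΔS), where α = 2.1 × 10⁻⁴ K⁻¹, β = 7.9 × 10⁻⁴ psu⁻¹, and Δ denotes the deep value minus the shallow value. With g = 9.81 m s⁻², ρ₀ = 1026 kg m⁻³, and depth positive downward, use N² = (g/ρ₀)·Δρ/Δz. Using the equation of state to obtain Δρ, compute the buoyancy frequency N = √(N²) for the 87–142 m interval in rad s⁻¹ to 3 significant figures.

ΔT = +1.5 K, ΔS = +0.87 psu (deep − shallow).
Δρ/ρ₀ = −αΔT + βΔS = -3.15 × 10⁻⁴ + 6.873 × 10⁻⁴ = 3.723 × 10⁻⁴, so Δρ ≈ 0.3820 kg m⁻³.
N² = (g/ρ₀)·Δρ/Δz = g·(Δρ/ρ₀)/Δz = 9.81 × 3.723 × 10⁻⁴ / 55 = 6.6405 × 10⁻⁵ s⁻².
N = √(6.6405 × 10⁻⁵) = 8.1489 × 10⁻³ rad s⁻¹ ≈ 8.15 × 10⁻³ rad s⁻¹.

8.15 × 10⁻³ rad s⁻¹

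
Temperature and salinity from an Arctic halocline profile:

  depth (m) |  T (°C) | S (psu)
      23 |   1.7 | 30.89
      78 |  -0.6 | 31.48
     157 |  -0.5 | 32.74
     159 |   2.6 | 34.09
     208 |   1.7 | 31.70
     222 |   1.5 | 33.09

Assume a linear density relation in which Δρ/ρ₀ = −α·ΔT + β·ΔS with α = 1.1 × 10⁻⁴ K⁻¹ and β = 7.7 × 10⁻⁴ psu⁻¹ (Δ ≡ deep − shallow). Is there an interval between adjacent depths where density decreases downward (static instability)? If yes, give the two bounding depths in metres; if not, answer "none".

159–208 m

Evaluate Δρ/ρ₀ = −αΔT + βΔS across each adjacent pair:
  23–78 m: −αΔT+βΔS = −(1.1 × 10⁻⁴)(-2.3)+(7.7 × 10⁻⁴)(+0.59) = 7.1 × 10⁻⁴ → stable
  78–157 m: −αΔT+βΔS = −(1.1 × 10⁻⁴)(+0.1)+(7.7 × 10⁻⁴)(+1.26) = 9.6 × 10⁻⁴ → stable
  157–159 m: −αΔT+βΔS = −(1.1 × 10⁻⁴)(+3.1)+(7.7 × 10⁻⁴)(+1.35) = 7.0 × 10⁻⁴ → stable
  159–208 m: −αΔT+βΔS = −(1.1 × 10⁻⁴)(-0.9)+(7.7 × 10⁻⁴)(-2.39) = -1.7 × 10⁻³ → UNSTABLE
  208–222 m: −αΔT+βΔS = −(1.1 × 10⁻⁴)(-0.2)+(7.7 × 10⁻⁴)(+1.39) = 1.1 × 10⁻³ → stable
The 159–208 m interval has Δρ < 0: lighter water underlies denser water.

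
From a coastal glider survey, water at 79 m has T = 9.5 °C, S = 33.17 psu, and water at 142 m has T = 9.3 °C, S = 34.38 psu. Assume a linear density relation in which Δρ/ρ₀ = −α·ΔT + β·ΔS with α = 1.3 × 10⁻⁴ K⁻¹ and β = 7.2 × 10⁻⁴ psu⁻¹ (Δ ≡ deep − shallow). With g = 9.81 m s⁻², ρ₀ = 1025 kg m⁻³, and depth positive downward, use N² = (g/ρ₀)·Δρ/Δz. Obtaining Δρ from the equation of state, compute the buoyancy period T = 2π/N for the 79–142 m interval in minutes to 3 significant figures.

ΔT = -0.2 K, ΔS = +1.21 psu (deep − shallow).
Δρ/ρ₀ = −αΔT + βΔS = 2.60 × 10⁻⁵ + 8.712 × 10⁻⁴ = 8.972 × 10⁻⁴, so Δρ ≈ 0.9196 kg m⁻³.
N² = (g/ρ₀)·Δρ/Δz = g·(Δρ/ρ₀)/Δz = 9.81 × 8.972 × 10⁻⁴ / 63 = 1.3971 × 10⁻⁴ s⁻².
N = √(1.3971 × 10⁻⁴) = 0.011820 rad s⁻¹ → T = 2π/N = 531.57 s = 8.8595 min ≈ 8.86 min.

8.86 min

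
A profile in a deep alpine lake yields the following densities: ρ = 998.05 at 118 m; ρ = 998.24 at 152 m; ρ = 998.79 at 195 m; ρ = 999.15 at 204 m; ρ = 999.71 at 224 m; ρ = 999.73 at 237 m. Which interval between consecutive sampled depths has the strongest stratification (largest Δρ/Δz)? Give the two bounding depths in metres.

195–204 m

Compute the density gradient over each adjacent pair:
  118–152 m: Δρ/Δz = 0.19/34 = 5.6 × 10⁻³ kg m⁻⁴
  152–195 m: Δρ/Δz = 0.55/43 = 0.013 kg m⁻⁴
  195–204 m: Δρ/Δz = 0.36/9 = 0.040 kg m⁻⁴
  204–224 m: Δρ/Δz = 0.56/20 = 0.028 kg m⁻⁴
  224–237 m: Δρ/Δz = 0.02/13 = 1.5 × 10⁻³ kg m⁻⁴
The largest gradient is in the 195–204 m interval — the pycnocline.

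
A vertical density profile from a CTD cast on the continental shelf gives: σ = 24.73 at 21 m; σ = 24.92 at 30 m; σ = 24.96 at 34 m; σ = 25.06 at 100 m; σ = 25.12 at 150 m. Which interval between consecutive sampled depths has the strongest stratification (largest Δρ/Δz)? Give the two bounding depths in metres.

21–30 m

Compute the density gradient over each adjacent pair:
  21–30 m: Δρ/Δz = 0.19/9 = 0.021 kg m⁻⁴
  30–34 m: Δρ/Δz = 0.04/4 = 0.010 kg m⁻⁴
  34–100 m: Δρ/Δz = 0.10/66 = 1.5 × 10⁻³ kg m⁻⁴
  100–150 m: Δρ/Δz = 0.06/50 = 1.2 × 10⁻³ kg m⁻⁴
The largest gradient is in the 21–30 m interval — the pycnocline.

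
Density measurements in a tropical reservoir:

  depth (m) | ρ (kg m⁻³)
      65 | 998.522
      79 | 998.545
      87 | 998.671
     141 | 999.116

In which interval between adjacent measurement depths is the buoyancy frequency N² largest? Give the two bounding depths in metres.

Compute the density gradient over each adjacent pair:
  65–79 m: Δρ/Δz = 0.023/14 = 1.6 × 10⁻³ kg m⁻⁴
  79–87 m: Δρ/Δz = 0.126/8 = 0.016 kg m⁻⁴
  87–141 m: Δρ/Δz = 0.445/54 = 8.2 × 10⁻³ kg m⁻⁴
The largest gradient is in the 79–87 m interval — the pycnocline.

79–87 m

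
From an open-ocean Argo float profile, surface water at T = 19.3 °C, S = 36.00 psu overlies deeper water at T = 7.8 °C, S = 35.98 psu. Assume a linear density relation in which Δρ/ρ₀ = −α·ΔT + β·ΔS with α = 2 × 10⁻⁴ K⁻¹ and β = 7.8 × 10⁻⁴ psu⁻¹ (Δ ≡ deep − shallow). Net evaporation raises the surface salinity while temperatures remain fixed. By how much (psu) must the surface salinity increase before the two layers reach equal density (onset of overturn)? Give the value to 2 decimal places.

Neutral buoyancy requires −α(T_deep − T_surf) + β(S_deep − S_surf′) = 0.
S_surf′ = S_deep − (α/β)·ΔT = 35.98 − (2 × 10⁻⁴/7.8 × 10⁻⁴)·(-11.5) = 38.9287 psu.
Increase required: 38.9287 − 36.00 = 2.9287 psu.

2.93 psu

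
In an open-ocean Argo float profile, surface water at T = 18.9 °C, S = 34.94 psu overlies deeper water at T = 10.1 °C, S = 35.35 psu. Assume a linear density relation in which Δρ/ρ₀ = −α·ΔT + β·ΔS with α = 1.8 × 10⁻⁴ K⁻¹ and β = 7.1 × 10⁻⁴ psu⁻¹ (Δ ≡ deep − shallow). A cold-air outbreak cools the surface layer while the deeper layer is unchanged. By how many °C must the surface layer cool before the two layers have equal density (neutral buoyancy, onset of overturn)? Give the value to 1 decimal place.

10.4 °C

Neutral buoyancy requires Δρ = 0, i.e. −α(T_deep − T_surf′) + β(S_deep − S_surf) = 0.
T_surf′ = T_deep − (β/α)·ΔS = 10.1 − (7.1 × 10⁻⁴/1.8 × 10⁻⁴)·(+0.41) = 8.483 °C.
Cooling required: 18.9 − (8.483) = 10.417 °C.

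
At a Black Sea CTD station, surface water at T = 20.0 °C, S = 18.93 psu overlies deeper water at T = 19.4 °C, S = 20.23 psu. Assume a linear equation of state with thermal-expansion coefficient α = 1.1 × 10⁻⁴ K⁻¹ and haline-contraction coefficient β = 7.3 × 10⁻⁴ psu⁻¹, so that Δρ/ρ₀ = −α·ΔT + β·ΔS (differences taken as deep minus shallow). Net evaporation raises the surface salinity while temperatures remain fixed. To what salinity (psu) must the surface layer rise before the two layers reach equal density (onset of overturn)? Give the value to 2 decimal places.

20.32 psu

Neutral buoyancy requires −α(T_deep − T_surf) + β(S_deep − S_surf′) = 0.
S_surf′ = S_deep − (α/β)·ΔT = 20.23 − (1.1 × 10⁻⁴/7.3 × 10⁻⁴)·(-0.6) = 20.3204 psu.
Increase required: 20.3204 − 18.93 = 1.3904 psu.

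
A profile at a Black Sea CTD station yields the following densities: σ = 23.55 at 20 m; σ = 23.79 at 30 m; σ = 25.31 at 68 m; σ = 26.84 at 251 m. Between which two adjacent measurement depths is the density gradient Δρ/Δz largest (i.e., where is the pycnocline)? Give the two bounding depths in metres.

30–68 m

Compute the density gradient over each adjacent pair:
  20–30 m: Δρ/Δz = 0.24/10 = 0.024 kg m⁻⁴
  30–68 m: Δρ/Δz = 1.52/38 = 0.040 kg m⁻⁴
  68–251 m: Δρ/Δz = 1.53/183 = 8.4 × 10⁻³ kg m⁻⁴
The largest gradient is in the 30–68 m interval — the pycnocline.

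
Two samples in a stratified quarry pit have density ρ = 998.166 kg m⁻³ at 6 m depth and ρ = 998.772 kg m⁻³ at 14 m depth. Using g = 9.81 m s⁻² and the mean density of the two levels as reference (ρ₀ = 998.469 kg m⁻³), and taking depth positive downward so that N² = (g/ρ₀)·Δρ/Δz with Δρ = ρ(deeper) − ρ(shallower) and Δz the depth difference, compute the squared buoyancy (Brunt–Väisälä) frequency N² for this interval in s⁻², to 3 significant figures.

7.44 × 10⁻⁴ s⁻²

Δρ = 998.772 − 998.166 = 0.606 kg m⁻³ over Δz = 14 − 6 = 8 m.
N² = (9.81/998.469) × (0.606/8) = 7.4425 × 10⁻⁴ s⁻² ≈ 7.44 × 10⁻⁴ s⁻².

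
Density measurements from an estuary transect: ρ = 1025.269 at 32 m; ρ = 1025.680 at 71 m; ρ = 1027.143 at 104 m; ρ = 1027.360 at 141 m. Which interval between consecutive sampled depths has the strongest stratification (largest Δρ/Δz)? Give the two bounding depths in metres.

Compute the density gradient over each adjacent pair:
  32–71 m: Δρ/Δz = 0.411/39 = 0.011 kg m⁻⁴
  71–104 m: Δρ/Δz = 1.463/33 = 0.044 kg m⁻⁴
  104–141 m: Δρ/Δz = 0.217/37 = 5.9 × 10⁻³ kg m⁻⁴
The largest gradient is in the 71–104 m interval — the pycnocline.

71–104 m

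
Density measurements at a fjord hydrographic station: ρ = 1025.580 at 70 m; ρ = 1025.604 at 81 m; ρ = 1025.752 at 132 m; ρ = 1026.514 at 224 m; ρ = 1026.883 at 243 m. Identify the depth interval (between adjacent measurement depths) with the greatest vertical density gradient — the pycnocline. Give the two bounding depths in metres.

224–243 m

Compute the density gradient over each adjacent pair:
  70–81 m: Δρ/Δz = 0.024/11 = 2.2 × 10⁻³ kg m⁻⁴
  81–132 m: Δρ/Δz = 0.148/51 = 2.9 × 10⁻³ kg m⁻⁴
  132–224 m: Δρ/Δz = 0.762/92 = 8.3 × 10⁻³ kg m⁻⁴
  224–243 m: Δρ/Δz = 0.369/19 = 0.019 kg m⁻⁴
The largest gradient is in the 224–243 m interval — the pycnocline.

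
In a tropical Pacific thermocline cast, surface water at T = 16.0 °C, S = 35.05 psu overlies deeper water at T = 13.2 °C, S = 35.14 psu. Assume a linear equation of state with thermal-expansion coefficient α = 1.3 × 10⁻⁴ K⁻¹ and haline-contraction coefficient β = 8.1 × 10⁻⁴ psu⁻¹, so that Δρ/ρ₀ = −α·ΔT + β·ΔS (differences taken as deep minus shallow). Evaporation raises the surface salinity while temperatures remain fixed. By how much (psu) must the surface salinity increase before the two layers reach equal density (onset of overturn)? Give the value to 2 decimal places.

Neutral buoyancy requires −α(T_deep − T_surf) + β(S_deep − S_surf′) = 0.
S_surf′ = S_deep − (α/β)·ΔT = 35.14 − (1.3 × 10⁻⁴/8.1 × 10⁻⁴)·(-2.8) = 35.5894 psu.
Increase required: 35.5894 − 35.05 = 0.5394 psu.

0.54 psu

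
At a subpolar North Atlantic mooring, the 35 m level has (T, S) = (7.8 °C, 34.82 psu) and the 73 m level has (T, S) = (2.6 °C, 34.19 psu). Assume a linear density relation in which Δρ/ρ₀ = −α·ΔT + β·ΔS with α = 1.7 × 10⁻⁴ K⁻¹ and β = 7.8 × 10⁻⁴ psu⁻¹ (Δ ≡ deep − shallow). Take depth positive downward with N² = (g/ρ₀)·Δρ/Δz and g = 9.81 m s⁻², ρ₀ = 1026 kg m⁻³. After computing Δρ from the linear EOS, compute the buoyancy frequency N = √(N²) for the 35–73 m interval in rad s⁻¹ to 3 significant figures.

0.0101 rad s⁻¹

ΔT = -5.2 K, ΔS = -0.63 psu (deep − shallow).
Δρ/ρ₀ = −αΔT + βΔS = 8.84 × 10⁻⁴ − 4.914 × 10⁻⁴ = 3.926 × 10⁻⁴, so Δρ ≈ 0.4028 kg m⁻³.
N² = (g/ρ₀)·Δρ/Δz = g·(Δρ/ρ₀)/Δz = 9.81 × 3.926 × 10⁻⁴ / 38 = 1.0135 × 10⁻⁴ s⁻².
N = √(1.0135 × 10⁻⁴) = 0.010067 rad s⁻¹ ≈ 0.0101 rad s⁻¹.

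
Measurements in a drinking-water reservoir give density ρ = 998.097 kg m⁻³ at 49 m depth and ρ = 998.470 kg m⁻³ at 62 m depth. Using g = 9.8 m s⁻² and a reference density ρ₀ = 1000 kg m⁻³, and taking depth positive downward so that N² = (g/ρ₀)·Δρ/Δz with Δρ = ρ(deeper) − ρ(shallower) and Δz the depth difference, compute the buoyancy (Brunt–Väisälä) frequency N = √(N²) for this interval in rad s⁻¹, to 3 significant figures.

0.0168 rad s⁻¹

Δρ = 998.470 − 998.097 = 0.373 kg m⁻³ over Δz = 62 − 49 = 13 m.
N² = (9.8/1000) × (0.373/13) = 2.8118 × 10⁻⁴ s⁻².
N = √(2.8118 × 10⁻⁴) = 0.016768 rad s⁻¹ ≈ 0.0168 rad s⁻¹.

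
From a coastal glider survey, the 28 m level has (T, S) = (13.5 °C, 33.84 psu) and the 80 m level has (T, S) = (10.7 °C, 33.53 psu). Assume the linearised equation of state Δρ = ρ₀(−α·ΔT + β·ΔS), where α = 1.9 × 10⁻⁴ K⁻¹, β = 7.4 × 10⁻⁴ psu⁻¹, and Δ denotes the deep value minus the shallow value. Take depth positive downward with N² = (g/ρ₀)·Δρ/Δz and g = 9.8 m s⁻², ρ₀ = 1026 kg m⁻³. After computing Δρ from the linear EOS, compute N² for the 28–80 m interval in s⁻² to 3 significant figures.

ΔT = -2.8 K, ΔS = -0.31 psu (deep − shallow).
Δρ/ρ₀ = −αΔT + βΔS = 5.32 × 10⁻⁴ − 2.294 × 10⁻⁴ = 3.026 × 10⁻⁴, so Δρ ≈ 0.3105 kg m⁻³.
N² = (g/ρ₀)·Δρ/Δz = g·(Δρ/ρ₀)/Δz = 9.8 × 3.026 × 10⁻⁴ / 52 = 5.7028 × 10⁻⁵ s⁻² ≈ 5.70 × 10⁻⁵ s⁻².

5.70 × 10⁻⁵ s⁻²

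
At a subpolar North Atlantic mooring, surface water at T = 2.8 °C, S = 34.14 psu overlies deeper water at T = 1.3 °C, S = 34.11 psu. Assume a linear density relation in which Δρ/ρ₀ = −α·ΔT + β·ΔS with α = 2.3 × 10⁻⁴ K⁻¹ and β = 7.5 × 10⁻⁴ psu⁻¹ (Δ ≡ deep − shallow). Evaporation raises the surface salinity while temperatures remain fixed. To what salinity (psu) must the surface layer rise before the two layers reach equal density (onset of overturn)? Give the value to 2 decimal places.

Neutral buoyancy requires −α(T_deep − T_surf) + β(S_deep − S_surf′) = 0.
S_surf′ = S_deep − (α/β)·ΔT = 34.11 − (2.3 × 10⁻⁴/7.5 × 10⁻⁴)·(-1.5) = 34.5700 psu.
Increase required: 34.5700 − 34.14 = 0.4300 psu.

34.57 psu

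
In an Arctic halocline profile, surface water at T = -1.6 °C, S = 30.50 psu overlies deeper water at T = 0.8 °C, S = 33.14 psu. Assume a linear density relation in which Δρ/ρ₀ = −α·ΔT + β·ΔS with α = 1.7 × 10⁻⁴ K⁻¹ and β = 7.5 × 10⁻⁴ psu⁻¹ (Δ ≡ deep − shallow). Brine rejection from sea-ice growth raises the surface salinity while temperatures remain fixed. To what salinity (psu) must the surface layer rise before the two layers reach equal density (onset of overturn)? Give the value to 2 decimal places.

32.60 psu

Neutral buoyancy requires −α(T_deep − T_surf) + β(S_deep − S_surf′) = 0.
S_surf′ = S_deep − (α/β)·ΔT = 33.14 − (1.7 × 10⁻⁴/7.5 × 10⁻⁴)·(+2.4) = 32.5960 psu.
Increase required: 32.5960 − 30.50 = 2.0960 psu.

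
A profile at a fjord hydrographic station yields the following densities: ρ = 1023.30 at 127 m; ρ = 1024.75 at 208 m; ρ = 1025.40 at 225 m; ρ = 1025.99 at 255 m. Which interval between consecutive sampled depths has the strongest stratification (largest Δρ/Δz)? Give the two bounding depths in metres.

208–225 m

Compute the density gradient over each adjacent pair:
  127–208 m: Δρ/Δz = 1.45/81 = 0.018 kg m⁻⁴
  208–225 m: Δρ/Δz = 0.65/17 = 0.038 kg m⁻⁴
  225–255 m: Δρ/Δz = 0.59/30 = 0.020 kg m⁻⁴
The largest gradient is in the 208–225 m interval — the pycnocline.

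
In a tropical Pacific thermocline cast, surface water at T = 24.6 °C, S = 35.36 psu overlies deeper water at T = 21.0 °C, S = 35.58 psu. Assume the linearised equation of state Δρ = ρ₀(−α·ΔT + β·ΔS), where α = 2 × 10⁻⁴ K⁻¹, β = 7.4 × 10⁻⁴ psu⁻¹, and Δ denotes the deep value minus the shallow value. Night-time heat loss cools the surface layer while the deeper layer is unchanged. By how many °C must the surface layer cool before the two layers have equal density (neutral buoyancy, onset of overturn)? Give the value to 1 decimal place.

4.4 °C

Neutral buoyancy requires Δρ = 0, i.e. −α(T_deep − T_surf′) + β(S_deep − S_surf) = 0.
T_surf′ = T_deep − (β/α)·ΔS = 21.0 − (7.4 × 10⁻⁴/2 × 10⁻⁴)·(+0.22) = 20.186 °C.
Cooling required: 24.6 − (20.186) = 4.414 °C.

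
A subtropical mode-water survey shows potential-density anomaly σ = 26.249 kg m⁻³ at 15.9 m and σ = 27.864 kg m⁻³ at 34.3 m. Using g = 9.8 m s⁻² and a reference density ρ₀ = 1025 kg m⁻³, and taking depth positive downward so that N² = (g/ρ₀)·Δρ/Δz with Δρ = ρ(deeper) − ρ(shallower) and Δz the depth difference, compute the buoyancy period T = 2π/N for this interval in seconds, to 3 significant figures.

217 s

Δρ = 1027.864 − 1026.249 = 1.615 kg m⁻³ over Δz = 34.3 − 15.9 = 18.4 m.
N² = (9.8/1025) × (1.615/18.4) = 8.3918 × 10⁻⁴ s⁻².
N = √(8.3918 × 10⁻⁴) = 0.028969 rad s⁻¹, so T = 2π/N = 216.89 s ≈ 217 s.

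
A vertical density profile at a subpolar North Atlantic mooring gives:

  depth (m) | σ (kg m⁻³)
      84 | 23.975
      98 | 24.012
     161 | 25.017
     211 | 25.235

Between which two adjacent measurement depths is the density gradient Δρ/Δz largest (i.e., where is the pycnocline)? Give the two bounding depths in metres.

Compute the density gradient over each adjacent pair:
  84–98 m: Δρ/Δz = 0.037/14 = 2.6 × 10⁻³ kg m⁻⁴
  98–161 m: Δρ/Δz = 1.005/63 = 0.016 kg m⁻⁴
  161–211 m: Δρ/Δz = 0.218/50 = 4.4 × 10⁻³ kg m⁻⁴
The largest gradient is in the 98–161 m interval — the pycnocline.

98–161 m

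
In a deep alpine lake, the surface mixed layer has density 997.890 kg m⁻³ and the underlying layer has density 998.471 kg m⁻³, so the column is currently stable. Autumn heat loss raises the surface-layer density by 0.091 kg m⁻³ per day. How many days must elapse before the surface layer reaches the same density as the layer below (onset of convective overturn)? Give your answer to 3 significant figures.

6.38 days

Density deficit of the surface layer: 998.471 − 997.890 = 0.581 kg m⁻³.
Required change = 0.581 / 0.091 = 6.38 days.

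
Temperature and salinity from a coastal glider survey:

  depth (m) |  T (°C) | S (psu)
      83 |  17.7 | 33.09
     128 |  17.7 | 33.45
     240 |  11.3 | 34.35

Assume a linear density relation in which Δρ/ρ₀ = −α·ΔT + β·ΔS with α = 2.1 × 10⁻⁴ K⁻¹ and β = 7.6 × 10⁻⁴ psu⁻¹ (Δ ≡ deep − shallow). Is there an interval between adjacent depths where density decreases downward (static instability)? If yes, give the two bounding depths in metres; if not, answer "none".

Evaluate Δρ/ρ₀ = −αΔT + βΔS across each adjacent pair:
  83–128 m: −αΔT+βΔS = −(2.1 × 10⁻⁴)(+0.0)+(7.6 × 10⁻⁴)(+0.36) = 2.7 × 10⁻⁴ → stable
  128–240 m: −αΔT+βΔS = −(2.1 × 10⁻⁴)(-6.4)+(7.6 × 10⁻⁴)(+0.90) = 2.0 × 10⁻³ → stable
Every interval has Δρ > 0: the column is stably stratified throughout.

none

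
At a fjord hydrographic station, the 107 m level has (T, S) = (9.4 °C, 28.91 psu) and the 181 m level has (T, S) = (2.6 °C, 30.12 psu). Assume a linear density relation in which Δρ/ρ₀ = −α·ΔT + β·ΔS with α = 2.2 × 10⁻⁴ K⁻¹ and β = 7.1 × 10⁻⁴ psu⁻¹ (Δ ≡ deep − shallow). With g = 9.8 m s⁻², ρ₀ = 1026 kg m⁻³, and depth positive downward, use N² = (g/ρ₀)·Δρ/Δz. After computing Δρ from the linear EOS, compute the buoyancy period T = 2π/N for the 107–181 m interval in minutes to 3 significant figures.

ΔT = -6.8 K, ΔS = +1.21 psu (deep − shallow).
Δρ/ρ₀ = −αΔT + βΔS = 1.496 × 10⁻³ + 8.591 × 10⁻⁴ = 2.3551 × 10⁻³, so Δρ ≈ 2.416 kg m⁻³.
N² = (g/ρ₀)·Δρ/Δz = g·(Δρ/ρ₀)/Δz = 9.8 × 2.3551 × 10⁻³ / 74 = 3.1189 × 10⁻⁴ s⁻².
N = √(3.1189 × 10⁻⁴) = 0.017660 rad s⁻¹ → T = 2π/N = 355.79 s = 5.9298 min ≈ 5.93 min.

5.93 min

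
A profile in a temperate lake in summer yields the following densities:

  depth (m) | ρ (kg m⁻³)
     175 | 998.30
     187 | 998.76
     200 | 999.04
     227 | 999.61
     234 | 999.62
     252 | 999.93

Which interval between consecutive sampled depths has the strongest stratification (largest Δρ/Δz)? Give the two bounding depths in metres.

Compute the density gradient over each adjacent pair:
  175–187 m: Δρ/Δz = 0.46/12 = 0.038 kg m⁻⁴
  187–200 m: Δρ/Δz = 0.28/13 = 0.022 kg m⁻⁴
  200–227 m: Δρ/Δz = 0.57/27 = 0.021 kg m⁻⁴
  227–234 m: Δρ/Δz = 0.01/7 = 1.4 × 10⁻³ kg m⁻⁴
  234–252 m: Δρ/Δz = 0.31/18 = 0.017 kg m⁻⁴
The largest gradient is in the 175–187 m interval — the pycnocline.

175–187 m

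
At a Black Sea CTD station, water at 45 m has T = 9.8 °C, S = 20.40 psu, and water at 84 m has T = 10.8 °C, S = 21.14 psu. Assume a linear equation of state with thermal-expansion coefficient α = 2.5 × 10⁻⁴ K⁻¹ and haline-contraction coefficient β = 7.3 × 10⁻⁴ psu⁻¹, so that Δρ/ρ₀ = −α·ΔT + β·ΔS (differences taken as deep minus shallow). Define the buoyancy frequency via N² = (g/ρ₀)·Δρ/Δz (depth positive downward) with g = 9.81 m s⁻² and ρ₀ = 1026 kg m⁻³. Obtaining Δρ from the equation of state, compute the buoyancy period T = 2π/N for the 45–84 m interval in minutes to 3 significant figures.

12.3 min

ΔT = +1.0 K, ΔS = +0.74 psu (deep − shallow).
Δρ/ρ₀ = −αΔT + βΔS = -2.50 × 10⁻⁴ + 5.402 × 10⁻⁴ = 2.902 × 10⁻⁴, so Δρ ≈ 0.2977 kg m⁻³.
N² = (g/ρ₀)·Δρ/Δz = g·(Δρ/ρ₀)/Δz = 9.81 × 2.902 × 10⁻⁴ / 39 = 7.2996 × 10⁻⁵ s⁻².
N = √(7.2996 × 10⁻⁵) = 8.5438 × 10⁻³ rad s⁻¹ → T = 2π/N = 735.41 s = 12.257 min ≈ 12.3 min.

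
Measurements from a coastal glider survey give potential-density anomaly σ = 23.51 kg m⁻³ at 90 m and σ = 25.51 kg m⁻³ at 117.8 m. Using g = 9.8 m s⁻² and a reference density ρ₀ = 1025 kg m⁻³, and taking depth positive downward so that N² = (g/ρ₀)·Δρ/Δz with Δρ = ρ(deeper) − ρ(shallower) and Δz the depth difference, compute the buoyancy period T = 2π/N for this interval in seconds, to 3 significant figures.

240 s

Δρ = 1025.51 − 1023.51 = 2.00 kg m⁻³ over Δz = 117.8 − 90 = 27.8 m.
N² = (9.8/1025) × (2.00/27.8) = 6.8784 × 10⁻⁴ s⁻².
N = √(6.8784 × 10⁻⁴) = 0.026227 rad s⁻¹, so T = 2π/N = 239.57 s ≈ 240 s.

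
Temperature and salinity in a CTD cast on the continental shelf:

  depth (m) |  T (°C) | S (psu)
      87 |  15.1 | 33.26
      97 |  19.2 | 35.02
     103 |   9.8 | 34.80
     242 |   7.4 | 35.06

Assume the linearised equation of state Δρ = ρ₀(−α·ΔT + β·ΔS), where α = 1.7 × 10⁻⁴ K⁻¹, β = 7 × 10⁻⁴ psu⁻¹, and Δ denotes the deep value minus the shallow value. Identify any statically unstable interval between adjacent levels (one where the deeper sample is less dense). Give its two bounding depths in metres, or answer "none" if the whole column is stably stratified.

none

Evaluate Δρ/ρ₀ = −αΔT + βΔS across each adjacent pair:
  87–97 m: −αΔT+βΔS = −(1.7 × 10⁻⁴)(+4.1)+(7 × 10⁻⁴)(+1.76) = 5.3 × 10⁻⁴ → stable
  97–103 m: −αΔT+βΔS = −(1.7 × 10⁻⁴)(-9.4)+(7 × 10⁻⁴)(-0.22) = 1.4 × 10⁻³ → stable
  103–242 m: −αΔT+βΔS = −(1.7 × 10⁻⁴)(-2.4)+(7 × 10⁻⁴)(+0.26) = 5.9 × 10⁻⁴ → stable
Every interval has Δρ > 0: the column is stably stratified throughout.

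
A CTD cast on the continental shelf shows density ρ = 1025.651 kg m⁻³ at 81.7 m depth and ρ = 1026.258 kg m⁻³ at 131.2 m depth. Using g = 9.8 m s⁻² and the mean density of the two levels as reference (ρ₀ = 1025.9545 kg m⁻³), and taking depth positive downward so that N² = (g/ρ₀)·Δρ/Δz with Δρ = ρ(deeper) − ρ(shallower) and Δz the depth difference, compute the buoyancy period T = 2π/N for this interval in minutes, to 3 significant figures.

Δρ = 1026.258 − 1025.651 = 0.607 kg m⁻³ over Δz = 131.2 − 81.7 = 49.5 m.
N² = (9.8/1025.9545) × (0.607/49.5) = 1.1713 × 10⁻⁴ s⁻².
N = √(1.1713 × 10⁻⁴) = 0.010823 rad s⁻¹, so T = 2π/N = 580.54 s = 9.6757 min ≈ 9.68 min.

9.68 min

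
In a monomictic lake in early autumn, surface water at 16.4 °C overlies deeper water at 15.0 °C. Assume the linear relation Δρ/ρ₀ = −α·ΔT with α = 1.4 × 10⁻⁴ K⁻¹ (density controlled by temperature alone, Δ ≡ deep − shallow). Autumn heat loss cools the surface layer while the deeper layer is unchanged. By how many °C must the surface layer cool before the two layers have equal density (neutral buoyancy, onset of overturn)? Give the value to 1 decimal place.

With temperature the only control, equal density requires T_surf′ = T_deep.
T_surf′ = 15.0 °C.
Cooling required: 16.4 − 15.0 = 1.4 °C.

1.4 °C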